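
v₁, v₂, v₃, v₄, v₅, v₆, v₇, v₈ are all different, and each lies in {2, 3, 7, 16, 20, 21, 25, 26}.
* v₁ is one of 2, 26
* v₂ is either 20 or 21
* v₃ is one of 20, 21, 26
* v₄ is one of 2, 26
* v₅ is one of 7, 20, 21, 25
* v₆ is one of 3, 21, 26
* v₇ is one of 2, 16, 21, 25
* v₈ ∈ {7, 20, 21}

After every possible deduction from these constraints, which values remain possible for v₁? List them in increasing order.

The 8 variables draw from only 8 values {2, 3, 7, 16, 20, 21, 25, 26}, so each is used; only v₆ can be 3, hence v₆ = 3.
The 7 still-open variables together cover exactly {2, 7, 16, 20, 21, 25, 26} — 7 values for 7 variables — and 16 appears only in v₇'s list, so v₇ = 16.
The 6 still-open variables draw from only 6 values {2, 7, 20, 21, 25, 26}, so each is used; only v₅ can be 25, hence v₅ = 25.
Among the 5 still-open variables, 7 fits only v₈ (and all 5 values in {2, 7, 20, 21, 26} must be used), so v₈ = 7.
The 2 variables v₁ and v₄ are confined to {2, 26}, which locks those values in; drop them from v₃.
No further eliminations apply; v₁ can still be any of 2, 26.

2, 26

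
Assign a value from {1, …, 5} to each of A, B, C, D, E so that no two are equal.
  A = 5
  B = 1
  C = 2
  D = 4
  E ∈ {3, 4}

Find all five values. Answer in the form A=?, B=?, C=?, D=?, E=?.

A=5, B=1, C=2, D=4, E=3

A has just one choice, so A = 5.
B's domain is down to {1}, so B = 1.
C has just one choice, so C = 2.
D must be 4 (only option left). Eliminate 4 elsewhere: E.
E's domain is down to {3}, so E = 3.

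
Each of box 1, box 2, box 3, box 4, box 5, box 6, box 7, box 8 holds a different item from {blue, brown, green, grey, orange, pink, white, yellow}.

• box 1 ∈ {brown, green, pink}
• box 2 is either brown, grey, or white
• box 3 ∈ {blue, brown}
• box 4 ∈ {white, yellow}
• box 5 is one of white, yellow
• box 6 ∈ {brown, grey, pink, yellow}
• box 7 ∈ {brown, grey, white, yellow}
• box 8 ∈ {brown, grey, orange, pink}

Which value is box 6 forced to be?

pink

The 8 variables draw from only 8 values {blue, brown, green, grey, orange, pink, white, yellow}, so each is used; only box 3 can be blue, hence box 3 = blue.
The 7 still-open variables together cover exactly {brown, green, grey, orange, pink, white, yellow} — 7 values for 7 variables — and green appears only in box 1's list, so box 1 = green.
The 6 still-open variables together cover exactly {brown, grey, orange, pink, white, yellow} — 6 values for 6 variables — and orange appears only in box 8's list, so box 8 = orange.
Among the 5 still-open variables, pink fits only box 6 (and all 5 values in {brown, grey, pink, white, yellow} must be used), so box 6 = pink.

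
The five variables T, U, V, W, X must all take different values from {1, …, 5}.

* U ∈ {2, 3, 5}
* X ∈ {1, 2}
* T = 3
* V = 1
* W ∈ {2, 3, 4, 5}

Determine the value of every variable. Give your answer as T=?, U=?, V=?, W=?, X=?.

T has just one choice, so T = 3. Strike 3 from U, W.
V must be 1 (only option left). So X can't be 1.
That leaves X = 2. Remove 2 from U, W.
U must be 5 (only option left). Remove 5 from W.
W has just one choice, so W = 4.

T=3, U=5, V=1, W=4, X=2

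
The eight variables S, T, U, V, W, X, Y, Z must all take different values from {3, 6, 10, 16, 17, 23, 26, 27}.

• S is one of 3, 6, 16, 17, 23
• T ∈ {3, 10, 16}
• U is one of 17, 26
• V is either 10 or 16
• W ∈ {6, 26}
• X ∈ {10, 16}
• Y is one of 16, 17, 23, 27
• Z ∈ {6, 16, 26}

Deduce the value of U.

17

The 8 variables together cover exactly {3, 6, 10, 16, 17, 23, 26, 27} — 8 values for 8 variables — and 27 appears only in Y's list, so Y = 27.
Among the 7 still-open variables, 23 fits only S (and all 7 values in {3, 6, 10, 16, 17, 23, 26} must be used), so S = 23.
Among the 6 still-open variables, 3 fits only T (and all 6 values in {3, 6, 10, 16, 17, 26} must be used), so T = 3.
The 5 still-open variables draw from only 5 values {6, 10, 16, 17, 26}, so each is used; only U can be 17, hence U = 17.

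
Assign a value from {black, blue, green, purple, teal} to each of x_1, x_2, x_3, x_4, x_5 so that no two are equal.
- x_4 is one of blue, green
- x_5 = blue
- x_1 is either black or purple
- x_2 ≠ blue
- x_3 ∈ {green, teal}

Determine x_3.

teal

x_5 has just one choice, so x_5 = blue. Eliminate blue elsewhere: x_4.
x_4's domain is down to {green}, so x_4 = green. Eliminate green elsewhere: x_2, x_3.
So x_3 = teal.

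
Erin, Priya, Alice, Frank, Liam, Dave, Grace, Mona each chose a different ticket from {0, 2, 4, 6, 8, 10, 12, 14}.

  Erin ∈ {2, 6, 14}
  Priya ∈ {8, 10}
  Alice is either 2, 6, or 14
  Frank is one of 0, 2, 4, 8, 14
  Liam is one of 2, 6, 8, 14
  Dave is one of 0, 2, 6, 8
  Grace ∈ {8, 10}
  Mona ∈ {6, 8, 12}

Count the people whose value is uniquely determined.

3

The 8 variables draw from only 8 values {0, 2, 4, 6, 8, 10, 12, 14}, so each is used; only Frank can be 4, hence Frank = 4.
The 7 still-open variables draw from only 7 values {0, 2, 6, 8, 10, 12, 14}, so each is used; only Dave can be 0, hence Dave = 0.
Among the 6 still-open variables, 12 fits only Mona (and all 6 values in {2, 6, 8, 10, 12, 14} must be used), so Mona = 12.
The 2 variables Priya and Grace are confined to {8, 10}, which locks those values in; drop them from Liam.
Determined: Frank=4, Dave=0, Mona=12. The other people each still have more than one consistent value. That makes 3.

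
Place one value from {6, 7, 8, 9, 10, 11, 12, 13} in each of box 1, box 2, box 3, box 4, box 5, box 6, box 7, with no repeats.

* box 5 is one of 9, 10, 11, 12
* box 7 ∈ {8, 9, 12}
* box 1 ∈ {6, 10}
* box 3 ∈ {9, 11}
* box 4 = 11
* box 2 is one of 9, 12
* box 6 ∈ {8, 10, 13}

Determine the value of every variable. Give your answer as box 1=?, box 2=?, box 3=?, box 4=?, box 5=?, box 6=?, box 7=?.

box 4 has just one choice, so box 4 = 11. Strike 11 from box 3, box 5.
That leaves box 3 = 9. Remove 9 from box 2, box 5, box 7.
box 2 must be 12 (only option left). Strike 12 from box 5, box 7.
box 5 must be 10 (only option left). Remove 10 from box 1, box 6.
box 7's domain is down to {8}, so box 7 = 8. So box 6 can't be 8.
box 1 has just one choice, so box 1 = 6.
box 6 must be 13 (only option left).

box 1=6, box 2=12, box 3=9, box 4=11, box 5=10, box 6=13, box 7=8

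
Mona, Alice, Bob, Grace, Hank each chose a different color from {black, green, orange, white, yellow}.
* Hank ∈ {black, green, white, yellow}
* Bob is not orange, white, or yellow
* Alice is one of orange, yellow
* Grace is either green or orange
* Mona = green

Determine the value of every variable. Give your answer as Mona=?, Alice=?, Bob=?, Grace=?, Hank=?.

Mona must be green (only option left). Remove green from Bob, Grace, Hank.
Bob must be black (only option left). Remove black from Hank.
That leaves Grace = orange. Eliminate orange elsewhere: Alice.
Alice's domain is down to {yellow}, so Alice = yellow. Remove yellow from Hank.
Hank's domain is down to {white}, so Hank = white.

Mona=green, Alice=yellow, Bob=black, Grace=orange, Hank=white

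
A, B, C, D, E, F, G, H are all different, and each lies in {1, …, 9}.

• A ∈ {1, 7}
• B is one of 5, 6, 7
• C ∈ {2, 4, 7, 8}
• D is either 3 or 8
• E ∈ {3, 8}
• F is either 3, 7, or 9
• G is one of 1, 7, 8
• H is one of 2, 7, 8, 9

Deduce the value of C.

D and E share exactly the 2 values {3, 8}; by pigeonhole those values go to them, so strike 3, 8 from C, F, G, H.
The 2 variables A and G are confined to {1, 7}, which locks those values in; drop them from B, C, F, H.
F's domain is down to {9}, so F = 9. Strike 9 from H.
H's domain is down to {2}, so H = 2. Strike 2 from C.
So C = 4.

4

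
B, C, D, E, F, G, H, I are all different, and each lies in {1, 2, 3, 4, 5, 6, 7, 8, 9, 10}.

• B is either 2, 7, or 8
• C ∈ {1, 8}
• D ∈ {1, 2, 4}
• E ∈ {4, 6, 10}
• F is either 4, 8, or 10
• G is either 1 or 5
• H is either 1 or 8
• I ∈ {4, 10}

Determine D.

2

Among the 8 variables, 5 fits only G (and all 8 values in {1, 2, 4, 5, 6, 7, 8, 10} must be used), so G = 5.
The 7 still-open variables draw from only 7 values {1, 2, 4, 6, 7, 8, 10}, so each is used; only E can be 6, hence E = 6.
The 6 still-open variables together cover exactly {1, 2, 4, 7, 8, 10} — 6 values for 6 variables — and 7 appears only in B's list, so B = 7.
The 5 still-open variables together cover exactly {1, 2, 4, 8, 10} — 5 values for 5 variables — and 2 appears only in D's list, so D = 2.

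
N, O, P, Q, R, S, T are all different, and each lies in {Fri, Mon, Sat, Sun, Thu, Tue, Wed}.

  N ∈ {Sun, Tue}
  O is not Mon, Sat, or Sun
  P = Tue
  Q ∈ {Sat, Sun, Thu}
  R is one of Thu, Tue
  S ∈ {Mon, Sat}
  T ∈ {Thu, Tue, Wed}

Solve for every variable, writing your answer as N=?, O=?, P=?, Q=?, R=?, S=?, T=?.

P's domain is down to {Tue}, so P = Tue. So N, O, R, T can't be Tue.
That leaves R = Thu. Strike Thu from O, Q, T.
T's domain is down to {Wed}, so T = Wed. So O can't be Wed.
N has just one choice, so N = Sun. Eliminate Sun elsewhere: Q.
O's domain is down to {Fri}, so O = Fri.
That leaves Q = Sat. Remove Sat from S.
S has just one choice, so S = Mon.

N=Sun, O=Fri, P=Tue, Q=Sat, R=Thu, S=Mon, T=Wed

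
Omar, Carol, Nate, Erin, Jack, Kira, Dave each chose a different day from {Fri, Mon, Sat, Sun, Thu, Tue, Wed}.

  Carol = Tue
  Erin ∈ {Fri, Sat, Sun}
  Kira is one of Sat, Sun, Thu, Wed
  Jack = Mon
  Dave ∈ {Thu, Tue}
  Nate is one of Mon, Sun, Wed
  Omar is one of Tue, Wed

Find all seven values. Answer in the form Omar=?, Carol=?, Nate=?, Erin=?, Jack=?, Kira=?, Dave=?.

Carol's domain is down to {Tue}, so Carol = Tue. So Omar, Dave can't be Tue.
That leaves Jack = Mon. Strike Mon from Nate.
Dave's domain is down to {Thu}, so Dave = Thu. Eliminate Thu elsewhere: Kira.
Omar's domain is down to {Wed}, so Omar = Wed. Strike Wed from Nate, Kira.
That leaves Nate = Sun. Strike Sun from Erin, Kira.
That leaves Kira = Sat. Remove Sat from Erin.
Erin's domain is down to {Fri}, so Erin = Fri.

Omar=Wed, Carol=Tue, Nate=Sun, Erin=Fri, Jack=Mon, Kira=Sat, Dave=Thu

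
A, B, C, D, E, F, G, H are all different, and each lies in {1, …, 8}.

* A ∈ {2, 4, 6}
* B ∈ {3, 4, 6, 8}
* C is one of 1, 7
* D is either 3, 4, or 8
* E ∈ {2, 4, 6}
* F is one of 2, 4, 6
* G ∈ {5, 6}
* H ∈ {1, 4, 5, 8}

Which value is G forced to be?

5

The 8 variables together cover exactly {1, 2, 3, 4, 5, 6, 7, 8} — 8 values for 8 variables — and 7 appears only in C's list, so C = 7.
The 7 still-open variables draw from only 7 values {1, 2, 3, 4, 5, 6, 8}, so each is used; only H can be 1, hence H = 1.
The 6 still-open variables together cover exactly {2, 3, 4, 5, 6, 8} — 6 values for 6 variables — and 5 appears only in G's list, so G = 5.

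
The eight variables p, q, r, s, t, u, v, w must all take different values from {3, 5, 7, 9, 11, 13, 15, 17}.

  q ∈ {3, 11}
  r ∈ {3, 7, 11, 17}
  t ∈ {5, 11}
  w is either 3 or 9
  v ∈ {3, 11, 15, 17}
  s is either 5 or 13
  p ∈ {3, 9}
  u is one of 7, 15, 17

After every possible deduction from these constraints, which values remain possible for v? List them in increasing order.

15, 17

The 8 variables draw from only 8 values {3, 5, 7, 9, 11, 13, 15, 17}, so each is used; only s can be 13, hence s = 13.
The 7 still-open variables draw from only 7 values {3, 5, 7, 9, 11, 15, 17}, so each is used; only t can be 5, hence t = 5.
p and w share exactly the 2 values {3, 9}; by pigeonhole those values go to them, so strike 3, 9 from q, r, v.
q has just one choice, so q = 11. Remove 11 from r, v.
No further eliminations apply; v can still be any of 15, 17.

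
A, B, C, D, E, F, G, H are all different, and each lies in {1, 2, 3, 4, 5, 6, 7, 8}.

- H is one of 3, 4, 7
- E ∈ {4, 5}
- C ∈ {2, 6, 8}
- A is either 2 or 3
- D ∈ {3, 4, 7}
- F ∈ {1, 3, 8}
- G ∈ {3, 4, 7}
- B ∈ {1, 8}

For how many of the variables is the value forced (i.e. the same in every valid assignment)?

The 8 variables together cover exactly {1, 2, 3, 4, 5, 6, 7, 8} — 8 values for 8 variables — and 5 appears only in E's list, so E = 5.
The 7 still-open variables together cover exactly {1, 2, 3, 4, 6, 7, 8} — 7 values for 7 variables — and 6 appears only in C's list, so C = 6.
The 6 still-open variables together cover exactly {1, 2, 3, 4, 7, 8} — 6 values for 6 variables — and 2 appears only in A's list, so A = 2.
The 3 variables D, G, H are confined to {3, 4, 7}, which locks those values in; drop them from F.
Determined: A=2, C=6, E=5. The other variables each still have more than one consistent value. That makes 3.

3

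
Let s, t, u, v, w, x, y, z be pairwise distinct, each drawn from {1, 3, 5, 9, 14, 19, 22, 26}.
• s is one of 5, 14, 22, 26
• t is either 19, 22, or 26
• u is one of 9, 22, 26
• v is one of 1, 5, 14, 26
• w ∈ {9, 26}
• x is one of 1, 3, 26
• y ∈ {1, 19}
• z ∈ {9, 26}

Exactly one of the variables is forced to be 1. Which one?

Among the 8 variables, 3 fits only x (and all 8 values in {1, 3, 5, 9, 14, 19, 22, 26} must be used), so x = 3.
The 2 variables w and z are confined to {9, 26}, which locks those values in; drop them from s, t, u, v.
That leaves u = 22. So s, t can't be 22.
t has just one choice, so t = 19. Strike 19 from y.

y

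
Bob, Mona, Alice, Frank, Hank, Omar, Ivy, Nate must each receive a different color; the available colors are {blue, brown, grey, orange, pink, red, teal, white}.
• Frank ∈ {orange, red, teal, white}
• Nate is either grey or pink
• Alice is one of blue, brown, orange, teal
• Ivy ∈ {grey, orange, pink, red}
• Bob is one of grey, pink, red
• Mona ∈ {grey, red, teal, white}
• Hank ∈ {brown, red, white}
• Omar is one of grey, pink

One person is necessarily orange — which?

Ivy

Among the 8 variables, blue fits only Alice (and all 8 values in {blue, brown, grey, orange, pink, red, teal, white} must be used), so Alice = blue.
The 7 still-open variables together cover exactly {brown, grey, orange, pink, red, teal, white} — 7 values for 7 variables — and brown appears only in Hank's list, so Hank = brown.
Omar and Nate share exactly the 2 values {grey, pink}; by pigeonhole those values go to them, so strike grey, pink from Bob, Mona, Ivy.
Bob's domain is down to {red}, so Bob = red. Eliminate red elsewhere: Mona, Frank, Ivy.
So orange goes to Ivy.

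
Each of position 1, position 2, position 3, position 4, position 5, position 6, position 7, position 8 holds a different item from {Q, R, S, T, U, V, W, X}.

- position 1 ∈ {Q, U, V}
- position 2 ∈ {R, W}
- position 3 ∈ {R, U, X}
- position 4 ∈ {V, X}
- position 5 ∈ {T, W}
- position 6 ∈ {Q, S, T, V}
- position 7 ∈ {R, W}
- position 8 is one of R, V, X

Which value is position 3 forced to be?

Among the 8 variables, S fits only position 6 (and all 8 values in {Q, R, S, T, U, V, W, X} must be used), so position 6 = S.
Among the 7 still-open variables, Q fits only position 1 (and all 7 values in {Q, R, T, U, V, W, X} must be used), so position 1 = Q.
Among the 6 still-open variables, T fits only position 5 (and all 6 values in {R, T, U, V, W, X} must be used), so position 5 = T.
The 5 still-open variables together cover exactly {R, U, V, W, X} — 5 values for 5 variables — and U appears only in position 3's list, so position 3 = U.

U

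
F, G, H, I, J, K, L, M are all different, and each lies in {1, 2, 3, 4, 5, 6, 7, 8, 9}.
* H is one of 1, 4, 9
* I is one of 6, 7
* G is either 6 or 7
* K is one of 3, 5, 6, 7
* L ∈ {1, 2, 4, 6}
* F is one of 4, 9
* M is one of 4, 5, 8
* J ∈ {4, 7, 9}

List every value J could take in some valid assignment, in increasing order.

4, 9

The 2 variables G and I are confined to {6, 7}, which locks those values in; drop them from J, K, L.
F and J between them cover only {4, 9} — a naked pair. Remove those values from H, L, M.
H's domain is down to {1}, so H = 1. So L can't be 1.
That leaves L = 2.
No further eliminations apply; J can still be any of 4, 9.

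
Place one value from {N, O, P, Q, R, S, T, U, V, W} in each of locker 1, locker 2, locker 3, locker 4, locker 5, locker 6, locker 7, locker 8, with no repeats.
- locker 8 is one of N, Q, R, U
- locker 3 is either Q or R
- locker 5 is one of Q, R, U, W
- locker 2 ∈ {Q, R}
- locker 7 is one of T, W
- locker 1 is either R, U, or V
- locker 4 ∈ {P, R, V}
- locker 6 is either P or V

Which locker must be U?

locker 1

The 8 variables together cover exactly {N, P, Q, R, T, U, V, W} — 8 values for 8 variables — and N appears only in locker 8's list, so locker 8 = N.
Among the 7 still-open variables, T fits only locker 7 (and all 7 values in {P, Q, R, T, U, V, W} must be used), so locker 7 = T.
Among the 6 still-open variables, W fits only locker 5 (and all 6 values in {P, Q, R, U, V, W} must be used), so locker 5 = W.
Among the 5 still-open variables, U fits only locker 1 (and all 5 values in {P, Q, R, U, V} must be used), so locker 1 = U.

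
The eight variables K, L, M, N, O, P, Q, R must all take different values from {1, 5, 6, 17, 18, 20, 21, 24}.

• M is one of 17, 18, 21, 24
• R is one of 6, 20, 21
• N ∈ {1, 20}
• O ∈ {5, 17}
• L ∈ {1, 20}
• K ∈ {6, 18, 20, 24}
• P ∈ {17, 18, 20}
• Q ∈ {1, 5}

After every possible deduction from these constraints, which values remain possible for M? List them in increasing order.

L and N share exactly the 2 values {1, 20}; by pigeonhole those values go to them, so strike 1, 20 from K, P, Q, R.
Q has just one choice, so Q = 5. Eliminate 5 elsewhere: O.
O must be 17 (only option left). Eliminate 17 elsewhere: M, P.
P must be 18 (only option left). Remove 18 from K, M.
No further eliminations apply; M can still be any of 21, 24.

21, 24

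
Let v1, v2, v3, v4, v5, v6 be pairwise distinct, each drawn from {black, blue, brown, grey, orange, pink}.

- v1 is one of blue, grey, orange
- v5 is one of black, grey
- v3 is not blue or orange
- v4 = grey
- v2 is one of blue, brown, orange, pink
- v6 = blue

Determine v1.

v4 has just one choice, so v4 = grey. Strike grey from v1, v3, v5.
v5 must be black (only option left). Eliminate black elsewhere: v3.
That leaves v6 = blue. Strike blue from v1, v2.
So v1 = orange.

orange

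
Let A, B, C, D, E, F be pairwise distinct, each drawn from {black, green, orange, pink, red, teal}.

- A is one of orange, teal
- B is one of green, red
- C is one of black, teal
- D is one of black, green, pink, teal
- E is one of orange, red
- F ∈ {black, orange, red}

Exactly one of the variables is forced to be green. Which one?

B

The 6 variables together cover exactly {black, green, orange, pink, red, teal} — 6 values for 6 variables — and pink appears only in D's list, so D = pink.
Among the 5 still-open variables, green fits only B (and all 5 values in {black, green, orange, red, teal} must be used), so B = green.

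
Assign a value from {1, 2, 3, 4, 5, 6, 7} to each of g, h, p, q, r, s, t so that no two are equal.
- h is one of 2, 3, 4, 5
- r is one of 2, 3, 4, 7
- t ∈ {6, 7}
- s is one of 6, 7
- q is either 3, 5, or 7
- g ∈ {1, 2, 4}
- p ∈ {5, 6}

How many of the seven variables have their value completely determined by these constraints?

The 7 variables draw from only 7 values {1, 2, 3, 4, 5, 6, 7}, so each is used; only g can be 1, hence g = 1.
s and t between them cover only {6, 7} — a naked pair. Remove those values from p, q, r.
p must be 5 (only option left). Remove 5 from h, q.
q has just one choice, so q = 3. Strike 3 from h, r.
Determined: g=1, p=5, q=3. The other variables each still have more than one consistent value. That makes 3.

3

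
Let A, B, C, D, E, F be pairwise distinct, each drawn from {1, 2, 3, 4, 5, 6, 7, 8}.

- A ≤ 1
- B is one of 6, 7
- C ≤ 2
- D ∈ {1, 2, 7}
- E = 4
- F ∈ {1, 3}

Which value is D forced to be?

A's domain is down to {1}, so A = 1. Remove 1 from C, D, F.
C must be 2 (only option left). Strike 2 from D.
So D = 7.

7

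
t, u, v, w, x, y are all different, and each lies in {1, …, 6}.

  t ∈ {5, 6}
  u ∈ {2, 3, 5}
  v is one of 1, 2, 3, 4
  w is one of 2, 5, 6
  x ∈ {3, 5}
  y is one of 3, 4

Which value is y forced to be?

4

The 6 variables draw from only 6 values {1, 2, 3, 4, 5, 6}, so each is used; only v can be 1, hence v = 1.
The 5 still-open variables together cover exactly {2, 3, 4, 5, 6} — 5 values for 5 variables — and 4 appears only in y's list, so y = 4.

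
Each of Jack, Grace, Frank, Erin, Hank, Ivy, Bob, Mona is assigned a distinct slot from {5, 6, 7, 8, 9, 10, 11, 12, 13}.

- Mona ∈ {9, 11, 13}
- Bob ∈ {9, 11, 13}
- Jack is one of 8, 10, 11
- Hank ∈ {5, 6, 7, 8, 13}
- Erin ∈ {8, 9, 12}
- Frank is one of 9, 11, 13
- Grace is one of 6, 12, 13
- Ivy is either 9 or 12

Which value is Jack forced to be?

Frank, Bob, Mona share exactly the 3 values {9, 11, 13}; by pigeonhole those values go to them, so strike 9, 11, 13 from Jack, Grace, Erin, Hank, Ivy.
Ivy's domain is down to {12}, so Ivy = 12. Remove 12 from Grace, Erin.
That leaves Grace = 6. Strike 6 from Hank.
That leaves Erin = 8. Remove 8 from Jack, Hank.
So Jack = 10.

10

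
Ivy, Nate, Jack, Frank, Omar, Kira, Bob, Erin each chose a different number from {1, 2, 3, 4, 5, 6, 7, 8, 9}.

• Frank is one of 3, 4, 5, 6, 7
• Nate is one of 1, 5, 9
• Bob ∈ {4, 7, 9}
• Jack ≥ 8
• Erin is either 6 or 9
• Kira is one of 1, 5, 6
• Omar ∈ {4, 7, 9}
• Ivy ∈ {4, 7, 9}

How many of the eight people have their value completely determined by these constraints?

The 8 variables together cover exactly {1, 3, 4, 5, 6, 7, 8, 9} — 8 values for 8 variables — and 3 appears only in Frank's list, so Frank = 3.
The 7 still-open variables together cover exactly {1, 4, 5, 6, 7, 8, 9} — 7 values for 7 variables — and 8 appears only in Jack's list, so Jack = 8.
The 3 variables Ivy, Omar, Bob are confined to {4, 7, 9}, which locks those values in; drop them from Nate, Erin.
That leaves Erin = 6. Remove 6 from Kira.
Determined: Jack=8, Frank=3, Erin=6. The other people each still have more than one consistent value. That makes 3.

3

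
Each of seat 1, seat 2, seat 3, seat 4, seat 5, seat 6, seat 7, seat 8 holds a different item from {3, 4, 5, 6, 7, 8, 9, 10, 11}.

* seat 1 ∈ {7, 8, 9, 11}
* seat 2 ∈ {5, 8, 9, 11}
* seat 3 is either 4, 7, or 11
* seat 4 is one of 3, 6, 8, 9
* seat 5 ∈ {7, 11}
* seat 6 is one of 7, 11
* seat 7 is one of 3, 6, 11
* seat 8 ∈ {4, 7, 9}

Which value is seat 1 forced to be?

Among the 8 variables, 5 fits only seat 2 (and all 8 values in {3, 4, 5, 6, 7, 8, 9, 11} must be used), so seat 2 = 5.
The 2 variables seat 5 and seat 6 are confined to {7, 11}, which locks those values in; drop them from seat 1, seat 3, seat 7, seat 8.
seat 3 must be 4 (only option left). Remove 4 from seat 8.
seat 8 has just one choice, so seat 8 = 9. Remove 9 from seat 1, seat 4.
So seat 1 = 8.

8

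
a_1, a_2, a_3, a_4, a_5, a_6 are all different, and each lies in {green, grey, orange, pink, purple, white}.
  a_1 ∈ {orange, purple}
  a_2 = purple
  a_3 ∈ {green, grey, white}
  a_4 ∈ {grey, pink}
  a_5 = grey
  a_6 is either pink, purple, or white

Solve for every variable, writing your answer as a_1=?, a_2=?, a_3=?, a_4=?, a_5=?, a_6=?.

a_1=orange, a_2=purple, a_3=green, a_4=pink, a_5=grey, a_6=white

a_2 must be purple (only option left). Strike purple from a_1, a_6.
That leaves a_5 = grey. So a_3, a_4 can't be grey.
That leaves a_1 = orange.
That leaves a_4 = pink. So a_6 can't be pink.
That leaves a_6 = white. So a_3 can't be white.
a_3 has just one choice, so a_3 = green.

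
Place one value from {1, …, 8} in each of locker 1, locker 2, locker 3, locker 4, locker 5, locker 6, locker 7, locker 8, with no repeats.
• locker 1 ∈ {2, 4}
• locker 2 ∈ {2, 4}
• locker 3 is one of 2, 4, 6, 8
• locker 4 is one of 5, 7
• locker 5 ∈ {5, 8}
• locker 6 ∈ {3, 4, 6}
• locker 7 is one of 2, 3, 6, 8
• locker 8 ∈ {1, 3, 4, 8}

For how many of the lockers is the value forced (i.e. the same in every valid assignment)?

The 8 variables together cover exactly {1, 2, 3, 4, 5, 6, 7, 8} — 8 values for 8 variables — and 1 appears only in locker 8's list, so locker 8 = 1.
The 7 still-open variables together cover exactly {2, 3, 4, 5, 6, 7, 8} — 7 values for 7 variables — and 7 appears only in locker 4's list, so locker 4 = 7.
The 6 still-open variables draw from only 6 values {2, 3, 4, 5, 6, 8}, so each is used; only locker 5 can be 5, hence locker 5 = 5.
locker 1 and locker 2 share exactly the 2 values {2, 4}; by pigeonhole those values go to them, so strike 2, 4 from locker 3, locker 6, locker 7.
Determined: locker 4=7, locker 5=5, locker 8=1. The other lockers each still have more than one consistent value. That makes 3.

3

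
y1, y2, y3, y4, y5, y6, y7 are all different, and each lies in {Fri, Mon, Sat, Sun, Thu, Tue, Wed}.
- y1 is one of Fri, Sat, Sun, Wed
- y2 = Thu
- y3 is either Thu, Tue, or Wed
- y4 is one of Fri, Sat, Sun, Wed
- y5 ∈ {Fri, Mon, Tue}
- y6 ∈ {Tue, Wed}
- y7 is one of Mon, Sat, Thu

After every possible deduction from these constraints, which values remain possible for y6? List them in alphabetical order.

Tue, Wed

y2 must be Thu (only option left). Remove Thu from y3, y7.
y3 and y6 share exactly the 2 values {Tue, Wed}; by pigeonhole those values go to them, so strike Tue, Wed from y1, y4, y5.
No further eliminations apply; y6 can still be any of Tue, Wed.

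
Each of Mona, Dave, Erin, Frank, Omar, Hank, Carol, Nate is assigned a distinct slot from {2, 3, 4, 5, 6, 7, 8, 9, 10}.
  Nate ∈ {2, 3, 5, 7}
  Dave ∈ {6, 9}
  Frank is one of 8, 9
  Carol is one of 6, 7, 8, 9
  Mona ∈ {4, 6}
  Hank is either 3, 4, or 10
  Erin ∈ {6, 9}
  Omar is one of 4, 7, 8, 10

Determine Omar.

10

The 2 variables Dave and Erin are confined to {6, 9}, which locks those values in; drop them from Mona, Frank, Carol.
Mona must be 4 (only option left). Eliminate 4 elsewhere: Omar, Hank.
That leaves Frank = 8. Strike 8 from Omar, Carol.
Carol's domain is down to {7}, so Carol = 7. So Omar, Nate can't be 7.
So Omar = 10.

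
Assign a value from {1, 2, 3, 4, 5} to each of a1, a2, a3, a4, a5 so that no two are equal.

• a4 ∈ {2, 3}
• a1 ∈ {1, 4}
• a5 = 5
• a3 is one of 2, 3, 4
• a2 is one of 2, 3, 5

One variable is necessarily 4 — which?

a5 has just one choice, so a5 = 5. So a2 can't be 5.
Among the 4 still-open variables, 1 fits only a1 (and all 4 values in {1, 2, 3, 4} must be used), so a1 = 1.
The 3 still-open variables together cover exactly {2, 3, 4} — 3 values for 3 variables — and 4 appears only in a3's list, so a3 = 4.

a3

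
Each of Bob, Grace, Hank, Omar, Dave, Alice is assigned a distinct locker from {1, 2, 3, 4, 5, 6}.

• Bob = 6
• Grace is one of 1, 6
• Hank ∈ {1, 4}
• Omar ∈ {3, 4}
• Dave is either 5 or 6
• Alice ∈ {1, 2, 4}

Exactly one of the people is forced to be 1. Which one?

Grace

Bob must be 6 (only option left). So Grace, Dave can't be 6.
So 1 goes to Grace.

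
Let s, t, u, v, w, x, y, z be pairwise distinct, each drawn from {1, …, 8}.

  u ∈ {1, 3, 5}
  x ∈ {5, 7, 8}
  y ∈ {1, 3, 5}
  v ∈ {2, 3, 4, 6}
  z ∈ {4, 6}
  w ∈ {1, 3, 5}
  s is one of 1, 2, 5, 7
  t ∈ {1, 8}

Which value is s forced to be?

2

u, w, y share exactly the 3 values {1, 3, 5}; by pigeonhole those values go to them, so strike 1, 3, 5 from s, t, v, x.
t has just one choice, so t = 8. So x can't be 8.
x must be 7 (only option left). Remove 7 from s.
So s = 2.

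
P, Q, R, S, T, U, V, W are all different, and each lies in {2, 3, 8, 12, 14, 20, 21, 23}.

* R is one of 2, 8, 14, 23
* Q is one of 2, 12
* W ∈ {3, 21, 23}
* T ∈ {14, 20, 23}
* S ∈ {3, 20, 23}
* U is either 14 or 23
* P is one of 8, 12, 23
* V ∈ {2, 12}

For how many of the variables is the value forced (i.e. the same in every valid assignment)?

Among the 8 variables, 21 fits only W (and all 8 values in {2, 3, 8, 12, 14, 20, 21, 23} must be used), so W = 21.
The 7 still-open variables together cover exactly {2, 3, 8, 12, 14, 20, 23} — 7 values for 7 variables — and 3 appears only in S's list, so S = 3.
The 6 still-open variables draw from only 6 values {2, 8, 12, 14, 20, 23}, so each is used; only T can be 20, hence T = 20.
Q and V between them cover only {2, 12} — a naked pair. Remove those values from P, R.
Determined: S=3, T=20, W=21. The other variables each still have more than one consistent value. That makes 3.

3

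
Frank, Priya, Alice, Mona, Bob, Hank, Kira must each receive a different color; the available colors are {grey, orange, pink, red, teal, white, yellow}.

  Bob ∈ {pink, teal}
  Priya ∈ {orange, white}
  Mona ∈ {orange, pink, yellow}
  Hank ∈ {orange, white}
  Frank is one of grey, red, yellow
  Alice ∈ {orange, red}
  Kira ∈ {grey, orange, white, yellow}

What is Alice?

red

The 7 variables together cover exactly {grey, orange, pink, red, teal, white, yellow} — 7 values for 7 variables — and teal appears only in Bob's list, so Bob = teal.
Among the 6 still-open variables, pink fits only Mona (and all 6 values in {grey, orange, pink, red, white, yellow} must be used), so Mona = pink.
Priya and Hank share exactly the 2 values {orange, white}; by pigeonhole those values go to them, so strike orange, white from Alice, Kira.
So Alice = red.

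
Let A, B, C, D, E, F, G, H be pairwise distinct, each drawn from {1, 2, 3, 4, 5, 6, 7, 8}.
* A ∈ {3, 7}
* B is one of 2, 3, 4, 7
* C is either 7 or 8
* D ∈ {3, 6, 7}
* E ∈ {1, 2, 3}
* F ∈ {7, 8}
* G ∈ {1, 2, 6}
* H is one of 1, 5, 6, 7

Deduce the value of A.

The 8 variables together cover exactly {1, 2, 3, 4, 5, 6, 7, 8} — 8 values for 8 variables — and 4 appears only in B's list, so B = 4.
Among the 7 still-open variables, 5 fits only H (and all 7 values in {1, 2, 3, 5, 6, 7, 8} must be used), so H = 5.
C and F share exactly the 2 values {7, 8}; by pigeonhole those values go to them, so strike 7, 8 from A, D.
So A = 3.

3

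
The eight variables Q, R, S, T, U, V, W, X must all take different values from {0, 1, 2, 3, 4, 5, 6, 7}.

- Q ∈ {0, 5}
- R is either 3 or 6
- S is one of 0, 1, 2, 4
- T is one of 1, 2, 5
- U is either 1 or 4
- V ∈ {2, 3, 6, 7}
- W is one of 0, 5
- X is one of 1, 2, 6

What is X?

6

Among the 8 variables, 7 fits only V (and all 8 values in {0, 1, 2, 3, 4, 5, 6, 7} must be used), so V = 7.
Among the 7 still-open variables, 3 fits only R (and all 7 values in {0, 1, 2, 3, 4, 5, 6} must be used), so R = 3.
Among the 6 still-open variables, 6 fits only X (and all 6 values in {0, 1, 2, 4, 5, 6} must be used), so X = 6.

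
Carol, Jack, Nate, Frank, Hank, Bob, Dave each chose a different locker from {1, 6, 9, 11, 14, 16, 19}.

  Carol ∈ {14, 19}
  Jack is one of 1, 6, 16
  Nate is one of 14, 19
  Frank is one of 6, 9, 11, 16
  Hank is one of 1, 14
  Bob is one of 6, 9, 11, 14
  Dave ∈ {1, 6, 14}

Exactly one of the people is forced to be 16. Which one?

Jack

Carol and Nate share exactly the 2 values {14, 19}; by pigeonhole those values go to them, so strike 14, 19 from Hank, Bob, Dave.
That leaves Hank = 1. Eliminate 1 elsewhere: Jack, Dave.
Dave's domain is down to {6}, so Dave = 6. Strike 6 from Jack, Frank, Bob.
So 16 goes to Jack.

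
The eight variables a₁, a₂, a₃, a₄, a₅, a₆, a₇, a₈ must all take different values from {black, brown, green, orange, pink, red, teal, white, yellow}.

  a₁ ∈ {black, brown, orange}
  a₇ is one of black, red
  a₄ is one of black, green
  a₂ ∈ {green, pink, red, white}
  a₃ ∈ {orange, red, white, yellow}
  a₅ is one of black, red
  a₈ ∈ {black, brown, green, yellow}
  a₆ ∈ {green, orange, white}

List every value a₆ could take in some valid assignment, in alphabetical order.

The 8 variables together cover exactly {black, brown, green, orange, pink, red, white, yellow} — 8 values for 8 variables — and pink appears only in a₂'s list, so a₂ = pink.
a₅ and a₇ between them cover only {black, red} — a naked pair. Remove those values from a₁, a₃, a₄, a₈.
a₄ must be green (only option left). Remove green from a₆, a₈.
No further eliminations apply; a₆ can still be any of orange, white.

orange, white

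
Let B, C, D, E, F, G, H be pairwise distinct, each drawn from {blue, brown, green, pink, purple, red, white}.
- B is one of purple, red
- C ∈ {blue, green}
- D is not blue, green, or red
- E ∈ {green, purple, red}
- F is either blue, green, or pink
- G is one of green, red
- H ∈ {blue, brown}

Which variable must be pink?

Among the 7 variables, white fits only D (and all 7 values in {blue, brown, green, pink, purple, red, white} must be used), so D = white.
Among the 6 still-open variables, brown fits only H (and all 6 values in {blue, brown, green, pink, purple, red} must be used), so H = brown.
The 5 still-open variables together cover exactly {blue, green, pink, purple, red} — 5 values for 5 variables — and pink appears only in F's list, so F = pink.

F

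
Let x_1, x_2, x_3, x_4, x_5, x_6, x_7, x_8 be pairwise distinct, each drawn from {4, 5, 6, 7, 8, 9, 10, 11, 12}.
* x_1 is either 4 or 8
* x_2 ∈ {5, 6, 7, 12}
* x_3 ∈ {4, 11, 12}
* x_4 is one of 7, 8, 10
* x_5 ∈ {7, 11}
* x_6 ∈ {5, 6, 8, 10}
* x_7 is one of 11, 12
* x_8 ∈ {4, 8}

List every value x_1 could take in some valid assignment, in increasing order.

x_1 and x_8 share exactly the 2 values {4, 8}; by pigeonhole those values go to them, so strike 4, 8 from x_3, x_4, x_6.
The 2 variables x_3 and x_7 are confined to {11, 12}, which locks those values in; drop them from x_2, x_5.
x_5 has just one choice, so x_5 = 7. Remove 7 from x_2, x_4.
x_4's domain is down to {10}, so x_4 = 10. Eliminate 10 elsewhere: x_6.
No further eliminations apply; x_1 can still be any of 4, 8.

4, 8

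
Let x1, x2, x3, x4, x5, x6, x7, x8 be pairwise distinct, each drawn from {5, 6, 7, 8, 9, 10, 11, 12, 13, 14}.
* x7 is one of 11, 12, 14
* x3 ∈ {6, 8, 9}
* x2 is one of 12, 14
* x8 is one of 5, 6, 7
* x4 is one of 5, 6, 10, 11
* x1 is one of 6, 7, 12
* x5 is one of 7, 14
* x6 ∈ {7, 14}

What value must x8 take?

x5 and x6 share exactly the 2 values {7, 14}; by pigeonhole those values go to them, so strike 7, 14 from x1, x2, x7, x8.
x2 must be 12 (only option left). Remove 12 from x1, x7.
x7 must be 11 (only option left). Eliminate 11 elsewhere: x4.
x1 has just one choice, so x1 = 6. Remove 6 from x3, x4, x8.
So x8 = 5.

5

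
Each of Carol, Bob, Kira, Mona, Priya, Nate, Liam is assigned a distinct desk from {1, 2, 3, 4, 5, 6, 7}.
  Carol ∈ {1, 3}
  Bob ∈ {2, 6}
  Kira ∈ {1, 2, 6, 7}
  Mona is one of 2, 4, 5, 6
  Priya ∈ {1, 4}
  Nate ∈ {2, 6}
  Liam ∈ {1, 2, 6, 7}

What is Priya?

4

Among the 7 variables, 3 fits only Carol (and all 7 values in {1, 2, 3, 4, 5, 6, 7} must be used), so Carol = 3.
The 6 still-open variables together cover exactly {1, 2, 4, 5, 6, 7} — 6 values for 6 variables — and 5 appears only in Mona's list, so Mona = 5.
The 5 still-open variables together cover exactly {1, 2, 4, 6, 7} — 5 values for 5 variables — and 4 appears only in Priya's list, so Priya = 4.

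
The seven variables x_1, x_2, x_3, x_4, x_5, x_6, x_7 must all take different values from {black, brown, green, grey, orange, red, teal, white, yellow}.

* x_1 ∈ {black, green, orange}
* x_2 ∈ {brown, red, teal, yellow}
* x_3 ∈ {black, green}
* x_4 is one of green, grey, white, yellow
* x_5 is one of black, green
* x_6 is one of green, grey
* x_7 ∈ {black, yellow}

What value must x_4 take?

x_3 and x_5 share exactly the 2 values {black, green}; by pigeonhole those values go to them, so strike black, green from x_1, x_4, x_6, x_7.
x_1 must be orange (only option left).
That leaves x_6 = grey. Eliminate grey elsewhere: x_4.
x_7 must be yellow (only option left). Eliminate yellow elsewhere: x_2, x_4.
So x_4 = white.

white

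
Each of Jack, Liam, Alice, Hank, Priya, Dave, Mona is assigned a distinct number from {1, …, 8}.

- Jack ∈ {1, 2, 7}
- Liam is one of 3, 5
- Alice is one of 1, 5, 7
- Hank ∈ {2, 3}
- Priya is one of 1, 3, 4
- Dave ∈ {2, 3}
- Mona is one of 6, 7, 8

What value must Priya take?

Hank and Dave share exactly the 2 values {2, 3}; by pigeonhole those values go to them, so strike 2, 3 from Jack, Liam, Priya.
That leaves Liam = 5. So Alice can't be 5.
Jack and Alice between them cover only {1, 7} — a naked pair. Remove those values from Priya, Mona.
So Priya = 4.

4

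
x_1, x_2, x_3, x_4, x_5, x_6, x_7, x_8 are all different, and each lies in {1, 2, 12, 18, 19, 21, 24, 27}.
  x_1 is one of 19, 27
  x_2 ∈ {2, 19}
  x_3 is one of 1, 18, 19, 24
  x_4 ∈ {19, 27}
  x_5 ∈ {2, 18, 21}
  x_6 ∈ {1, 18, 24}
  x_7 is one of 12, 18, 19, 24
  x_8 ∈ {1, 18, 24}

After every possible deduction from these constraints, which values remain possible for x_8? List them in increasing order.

The 8 variables together cover exactly {1, 2, 12, 18, 19, 21, 24, 27} — 8 values for 8 variables — and 12 appears only in x_7's list, so x_7 = 12.
The 7 still-open variables together cover exactly {1, 2, 18, 19, 21, 24, 27} — 7 values for 7 variables — and 21 appears only in x_5's list, so x_5 = 21.
The 6 still-open variables draw from only 6 values {1, 2, 18, 19, 24, 27}, so each is used; only x_2 can be 2, hence x_2 = 2.
x_1 and x_4 share exactly the 2 values {19, 27}; by pigeonhole those values go to them, so strike 19, 27 from x_3.
No further eliminations apply; x_8 can still be any of 1, 18, 24.

1, 18, 24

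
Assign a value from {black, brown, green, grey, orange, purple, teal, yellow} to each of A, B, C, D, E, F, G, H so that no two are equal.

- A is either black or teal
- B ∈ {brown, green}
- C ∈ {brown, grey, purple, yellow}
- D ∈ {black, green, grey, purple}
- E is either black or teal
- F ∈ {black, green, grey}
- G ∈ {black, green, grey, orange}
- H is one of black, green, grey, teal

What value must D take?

The 8 variables draw from only 8 values {black, brown, green, grey, orange, purple, teal, yellow}, so each is used; only G can be orange, hence G = orange.
Among the 7 still-open variables, yellow fits only C (and all 7 values in {black, brown, green, grey, purple, teal, yellow} must be used), so C = yellow.
The 6 still-open variables together cover exactly {black, brown, green, grey, purple, teal} — 6 values for 6 variables — and brown appears only in B's list, so B = brown.
The 5 still-open variables draw from only 5 values {black, green, grey, purple, teal}, so each is used; only D can be purple, hence D = purple.

purple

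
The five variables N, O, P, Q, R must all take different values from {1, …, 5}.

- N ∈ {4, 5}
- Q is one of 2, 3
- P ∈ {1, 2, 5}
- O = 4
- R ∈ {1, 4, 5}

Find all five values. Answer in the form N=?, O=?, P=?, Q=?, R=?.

O has just one choice, so O = 4. Strike 4 from N, R.
N must be 5 (only option left). Remove 5 from P, R.
That leaves R = 1. Strike 1 from P.
P has just one choice, so P = 2. Eliminate 2 elsewhere: Q.
Q's domain is down to {3}, so Q = 3.

N=5, O=4, P=2, Q=3, R=1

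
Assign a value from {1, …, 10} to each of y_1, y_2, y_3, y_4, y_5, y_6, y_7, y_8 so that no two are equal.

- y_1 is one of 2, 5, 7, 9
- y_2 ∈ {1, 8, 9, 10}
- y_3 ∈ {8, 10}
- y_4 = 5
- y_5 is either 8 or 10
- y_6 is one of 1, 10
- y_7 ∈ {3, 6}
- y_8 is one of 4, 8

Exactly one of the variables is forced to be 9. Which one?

y_2

y_4 must be 5 (only option left). So y_1 can't be 5.
The 2 variables y_3 and y_5 are confined to {8, 10}, which locks those values in; drop them from y_2, y_6, y_8.
y_6's domain is down to {1}, so y_6 = 1. Remove 1 from y_2.
So 9 goes to y_2.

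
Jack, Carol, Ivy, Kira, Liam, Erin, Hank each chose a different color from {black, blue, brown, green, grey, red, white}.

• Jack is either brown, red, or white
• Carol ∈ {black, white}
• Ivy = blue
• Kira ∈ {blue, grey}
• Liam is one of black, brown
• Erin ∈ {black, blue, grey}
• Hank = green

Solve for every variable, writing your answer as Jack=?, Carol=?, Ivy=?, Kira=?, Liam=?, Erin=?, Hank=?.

Jack=red, Carol=white, Ivy=blue, Kira=grey, Liam=brown, Erin=black, Hank=green

Ivy must be blue (only option left). So Kira, Erin can't be blue.
Kira's domain is down to {grey}, so Kira = grey. So Erin can't be grey.
Erin's domain is down to {black}, so Erin = black. So Carol, Liam can't be black.
Hank must be green (only option left).
Carol must be white (only option left). So Jack can't be white.
Liam must be brown (only option left). Strike brown from Jack.
Jack's domain is down to {red}, so Jack = red.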